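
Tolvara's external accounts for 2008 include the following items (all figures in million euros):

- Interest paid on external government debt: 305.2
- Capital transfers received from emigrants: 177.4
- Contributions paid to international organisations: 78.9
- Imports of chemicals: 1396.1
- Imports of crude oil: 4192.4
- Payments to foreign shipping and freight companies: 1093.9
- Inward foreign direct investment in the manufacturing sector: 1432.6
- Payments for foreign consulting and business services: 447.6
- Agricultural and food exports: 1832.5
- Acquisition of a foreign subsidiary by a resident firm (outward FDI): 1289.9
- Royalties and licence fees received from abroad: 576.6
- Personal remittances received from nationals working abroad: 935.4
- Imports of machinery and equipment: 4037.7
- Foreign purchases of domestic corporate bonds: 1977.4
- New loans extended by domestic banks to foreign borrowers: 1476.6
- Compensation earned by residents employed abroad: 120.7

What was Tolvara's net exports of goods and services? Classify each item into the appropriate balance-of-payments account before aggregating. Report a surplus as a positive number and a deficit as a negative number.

-8758.6

Goods: -1396.1 + 1832.5 - 4037.7 - 4192.4 = -7793.7
Services: 576.6 - 447.6 - 1093.9 = -964.9
Trade balance = -7793.7 + (-964.9) = -8758.6
(Excluded from the trade balance — primary income: interest paid on external government debt 305.2, compensation earned by residents employed abroad 120.7; capital account: capital transfers received from emigrants 177.4; secondary income: contributions paid to international organisations 78.9, personal remittances received from nationals working abroad 935.4; financial account: inward foreign direct investment in the manufacturing sector 1432.6, acquisition of a foreign subsidiary by a resident firm (outward FDI) 1289.9, foreign purchases of domestic corporate bonds 1977.4, new loans extended by domestic banks to foreign borrowers 1476.6.)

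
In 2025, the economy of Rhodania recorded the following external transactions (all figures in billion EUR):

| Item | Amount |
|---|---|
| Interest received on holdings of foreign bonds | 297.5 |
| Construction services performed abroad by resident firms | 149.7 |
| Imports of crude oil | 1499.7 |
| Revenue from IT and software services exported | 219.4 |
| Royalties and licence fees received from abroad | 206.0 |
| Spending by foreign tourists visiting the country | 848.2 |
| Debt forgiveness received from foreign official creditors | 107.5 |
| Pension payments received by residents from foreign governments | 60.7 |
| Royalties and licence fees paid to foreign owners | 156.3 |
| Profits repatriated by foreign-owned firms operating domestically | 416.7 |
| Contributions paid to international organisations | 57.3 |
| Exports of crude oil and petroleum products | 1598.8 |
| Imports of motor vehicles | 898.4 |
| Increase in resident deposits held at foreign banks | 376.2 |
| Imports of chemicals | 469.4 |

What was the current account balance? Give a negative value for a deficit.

-117.5

Goods: 1598.8 - 469.4 - 1499.7 - 898.4 = -1268.7
Services: 149.7 + 848.2 - 156.3 + 206.0 + 219.4 = 1267.0
Primary income: 297.5 - 416.7 = -119.2
Secondary income: 60.7 - 57.3 = 3.4
Current account = (-1268.7) + 1267.0 + (-119.2) + 3.4 = -117.5
(Excluded from the current account — capital account: debt forgiveness received from foreign official creditors 107.5; financial account: increase in resident deposits held at foreign banks 376.2.)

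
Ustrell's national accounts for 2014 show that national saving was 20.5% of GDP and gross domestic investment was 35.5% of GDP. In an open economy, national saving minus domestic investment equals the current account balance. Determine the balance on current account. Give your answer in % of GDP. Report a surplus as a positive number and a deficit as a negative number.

-15.0

CA = S - I = 20.5 - 35.5 = -15.0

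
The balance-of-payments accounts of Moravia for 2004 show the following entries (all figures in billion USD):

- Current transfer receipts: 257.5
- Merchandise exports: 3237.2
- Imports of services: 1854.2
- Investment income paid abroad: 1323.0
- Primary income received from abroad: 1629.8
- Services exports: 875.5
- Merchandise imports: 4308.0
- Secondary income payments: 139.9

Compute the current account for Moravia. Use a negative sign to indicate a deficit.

Goods balance = 3237.2 - 4308.0 = -1070.8
Services balance = 875.5 - 1854.2 = -978.7
Trade balance (goods + services) = -1070.8 + (-978.7) = -2049.5
Net primary income = 1629.8 - 1323.0 = 306.8
Net secondary income = 257.5 - 139.9 = 117.6
Current account = -2049.5 + 306.8 + 117.6 = -1625.1

-1625.1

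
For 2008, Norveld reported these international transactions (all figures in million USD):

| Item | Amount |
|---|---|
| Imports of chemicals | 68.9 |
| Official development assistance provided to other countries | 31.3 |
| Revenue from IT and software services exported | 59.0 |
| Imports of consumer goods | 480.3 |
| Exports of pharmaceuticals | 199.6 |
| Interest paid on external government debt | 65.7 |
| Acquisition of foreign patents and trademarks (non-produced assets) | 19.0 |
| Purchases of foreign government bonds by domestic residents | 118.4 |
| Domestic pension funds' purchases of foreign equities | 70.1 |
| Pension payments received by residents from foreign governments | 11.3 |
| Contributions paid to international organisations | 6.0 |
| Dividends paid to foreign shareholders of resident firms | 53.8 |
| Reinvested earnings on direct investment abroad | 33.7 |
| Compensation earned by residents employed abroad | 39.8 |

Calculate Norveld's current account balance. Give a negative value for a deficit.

Goods: 199.6 - 480.3 - 68.9 = -349.6
Services: 59.0
Primary income: 33.7 + 39.8 - 65.7 - 53.8 = -46.0
Secondary income: -31.3 + 11.3 - 6.0 = -26.0
Current account = (-349.6) + 59.0 + (-46.0) + (-26.0) = -362.6
(Excluded from the current account — capital account: acquisition of foreign patents and trademarks (non-produced assets) 19.0; financial account: purchases of foreign government bonds by domestic residents 118.4, domestic pension funds' purchases of foreign equities 70.1.)

-362.6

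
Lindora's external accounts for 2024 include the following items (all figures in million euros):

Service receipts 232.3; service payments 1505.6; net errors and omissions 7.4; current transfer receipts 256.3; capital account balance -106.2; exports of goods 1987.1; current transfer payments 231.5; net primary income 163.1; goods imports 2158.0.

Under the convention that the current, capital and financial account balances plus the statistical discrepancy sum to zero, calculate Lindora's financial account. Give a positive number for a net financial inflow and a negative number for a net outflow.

1355.1

Goods balance = 1987.1 - 2158.0 = -170.9
Services balance = 232.3 - 1505.6 = -1273.3
Trade balance (goods + services) = -170.9 + (-1273.3) = -1444.2
Net primary income = 163.1
Net secondary income = 256.3 - 231.5 = 24.8
Current account = -1444.2 + 163.1 + 24.8 = -1256.3
Financial account = -(-1256.3 + (-106.2) + 7.4) = 1355.1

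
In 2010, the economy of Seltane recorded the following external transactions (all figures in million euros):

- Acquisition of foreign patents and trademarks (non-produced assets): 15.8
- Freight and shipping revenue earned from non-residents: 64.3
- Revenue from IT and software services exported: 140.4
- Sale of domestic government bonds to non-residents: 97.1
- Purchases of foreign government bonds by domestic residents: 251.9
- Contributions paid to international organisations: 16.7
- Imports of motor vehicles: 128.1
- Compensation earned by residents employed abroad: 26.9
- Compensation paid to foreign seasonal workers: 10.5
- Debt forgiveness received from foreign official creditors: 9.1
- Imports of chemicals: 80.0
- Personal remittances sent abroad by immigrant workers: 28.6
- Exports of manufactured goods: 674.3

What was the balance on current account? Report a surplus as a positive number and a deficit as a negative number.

642.0

Goods: -128.1 + 674.3 - 80.0 = 466.2
Services: 64.3 + 140.4 = 204.7
Primary income: 26.9 - 10.5 = 16.4
Secondary income: -28.6 - 16.7 = -45.3
Current account = 466.2 + 204.7 + 16.4 + (-45.3) = 642.0
(Excluded from the current account — capital account: acquisition of foreign patents and trademarks (non-produced assets) 15.8, debt forgiveness received from foreign official creditors 9.1; financial account: sale of domestic government bonds to non-residents 97.1, purchases of foreign government bonds by domestic residents 251.9.)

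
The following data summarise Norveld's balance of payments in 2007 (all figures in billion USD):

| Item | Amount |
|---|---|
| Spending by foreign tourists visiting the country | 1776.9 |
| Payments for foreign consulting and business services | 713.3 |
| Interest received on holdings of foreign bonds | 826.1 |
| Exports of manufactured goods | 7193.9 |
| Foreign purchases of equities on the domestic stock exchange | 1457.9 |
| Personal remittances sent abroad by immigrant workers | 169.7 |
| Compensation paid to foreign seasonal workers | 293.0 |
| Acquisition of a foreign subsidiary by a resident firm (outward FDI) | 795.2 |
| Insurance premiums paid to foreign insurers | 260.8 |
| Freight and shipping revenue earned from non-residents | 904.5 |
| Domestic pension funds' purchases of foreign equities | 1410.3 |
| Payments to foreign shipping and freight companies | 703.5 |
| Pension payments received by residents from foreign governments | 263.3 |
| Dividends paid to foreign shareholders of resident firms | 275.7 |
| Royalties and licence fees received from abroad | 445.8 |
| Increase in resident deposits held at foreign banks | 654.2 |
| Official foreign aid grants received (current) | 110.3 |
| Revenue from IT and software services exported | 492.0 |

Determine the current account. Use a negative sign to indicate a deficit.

9596.8

Goods: 7193.9
Services: 904.5 - 260.8 - 703.5 + 445.8 + 492.0 - 713.3 + 1776.9 = 1941.6
Primary income: -293.0 + 826.1 - 275.7 = 257.4
Secondary income: 263.3 - 169.7 + 110.3 = 203.9
Current account = 7193.9 + 1941.6 + 257.4 + 203.9 = 9596.8
(Excluded from the current account — financial account: foreign purchases of equities on the domestic stock exchange 1457.9, acquisition of a foreign subsidiary by a resident firm (outward FDI) 795.2, domestic pension funds' purchases of foreign equities 1410.3, increase in resident deposits held at foreign banks 654.2.)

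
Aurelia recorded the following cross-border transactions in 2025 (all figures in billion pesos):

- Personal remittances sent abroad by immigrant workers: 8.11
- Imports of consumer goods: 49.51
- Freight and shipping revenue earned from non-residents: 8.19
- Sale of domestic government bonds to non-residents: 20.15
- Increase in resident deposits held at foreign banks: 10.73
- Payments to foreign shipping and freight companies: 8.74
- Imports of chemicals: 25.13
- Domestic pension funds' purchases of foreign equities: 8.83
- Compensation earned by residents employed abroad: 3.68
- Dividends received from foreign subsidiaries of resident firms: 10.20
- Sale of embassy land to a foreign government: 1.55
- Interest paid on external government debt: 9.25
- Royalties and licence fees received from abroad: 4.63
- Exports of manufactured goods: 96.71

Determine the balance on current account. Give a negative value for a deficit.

22.67

Goods: 96.71 - 25.13 - 49.51 = 22.07
Services: -8.74 + 8.19 + 4.63 = 4.08
Primary income: 10.20 + 3.68 - 9.25 = 4.63
Secondary income: -8.11
Current account = 22.07 + 4.08 + 4.63 + (-8.11) = 22.67
(Excluded from the current account — financial account: sale of domestic government bonds to non-residents 20.15, increase in resident deposits held at foreign banks 10.73, domestic pension funds' purchases of foreign equities 8.83; capital account: sale of embassy land to a foreign government 1.55.)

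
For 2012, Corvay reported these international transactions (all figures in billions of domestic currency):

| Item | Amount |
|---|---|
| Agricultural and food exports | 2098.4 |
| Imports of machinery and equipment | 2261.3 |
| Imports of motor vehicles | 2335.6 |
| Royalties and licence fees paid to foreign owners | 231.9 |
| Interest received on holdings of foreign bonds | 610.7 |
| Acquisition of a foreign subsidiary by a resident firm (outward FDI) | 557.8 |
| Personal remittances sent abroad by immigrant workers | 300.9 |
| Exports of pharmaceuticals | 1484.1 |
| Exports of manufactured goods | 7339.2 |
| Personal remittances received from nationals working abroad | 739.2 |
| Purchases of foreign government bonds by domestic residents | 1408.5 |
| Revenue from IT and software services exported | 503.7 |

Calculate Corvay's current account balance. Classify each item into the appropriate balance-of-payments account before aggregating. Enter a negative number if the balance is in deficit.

Goods: 2098.4 + 1484.1 + 7339.2 - 2335.6 - 2261.3 = 6324.8
Services: -231.9 + 503.7 = 271.8
Primary income: 610.7
Secondary income: -300.9 + 739.2 = 438.3
Current account = 6324.8 + 271.8 + 610.7 + 438.3 = 7645.6
(Excluded from the current account — financial account: acquisition of a foreign subsidiary by a resident firm (outward FDI) 557.8, purchases of foreign government bonds by domestic residents 1408.5.)

7645.6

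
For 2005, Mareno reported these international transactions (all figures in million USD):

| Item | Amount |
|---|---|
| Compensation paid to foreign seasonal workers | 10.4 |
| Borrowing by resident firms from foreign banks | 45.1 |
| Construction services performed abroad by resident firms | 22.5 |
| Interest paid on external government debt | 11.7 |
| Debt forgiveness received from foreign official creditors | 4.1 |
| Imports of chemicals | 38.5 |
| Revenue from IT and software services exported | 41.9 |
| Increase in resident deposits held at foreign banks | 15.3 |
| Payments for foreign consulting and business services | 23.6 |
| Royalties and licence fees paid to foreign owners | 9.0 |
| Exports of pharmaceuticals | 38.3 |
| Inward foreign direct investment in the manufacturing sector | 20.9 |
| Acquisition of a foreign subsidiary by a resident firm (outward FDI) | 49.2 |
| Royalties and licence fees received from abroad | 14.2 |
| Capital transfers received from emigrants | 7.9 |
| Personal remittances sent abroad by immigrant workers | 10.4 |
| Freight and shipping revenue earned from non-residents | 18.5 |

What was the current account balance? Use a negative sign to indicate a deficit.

31.8

Goods: -38.5 + 38.3 = -0.2
Services: -23.6 - 9.0 + 18.5 + 14.2 + 22.5 + 41.9 = 64.5
Primary income: -10.4 - 11.7 = -22.1
Secondary income: -10.4
Current account = (-0.2) + 64.5 + (-22.1) + (-10.4) = 31.8
(Excluded from the current account — financial account: borrowing by resident firms from foreign banks 45.1, increase in resident deposits held at foreign banks 15.3, inward foreign direct investment in the manufacturing sector 20.9, acquisition of a foreign subsidiary by a resident firm (outward FDI) 49.2; capital account: debt forgiveness received from foreign official creditors 4.1, capital transfers received from emigrants 7.9.)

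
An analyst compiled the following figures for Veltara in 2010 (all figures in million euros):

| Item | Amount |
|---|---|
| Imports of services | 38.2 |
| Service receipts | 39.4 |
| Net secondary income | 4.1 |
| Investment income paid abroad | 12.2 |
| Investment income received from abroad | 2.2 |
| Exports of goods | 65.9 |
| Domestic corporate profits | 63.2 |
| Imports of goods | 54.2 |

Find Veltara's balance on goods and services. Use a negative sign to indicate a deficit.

Goods balance = 65.9 - 54.2 = 11.7
Services balance = 39.4 - 38.2 = 1.2
Trade balance (goods + services) = 11.7 + 1.2 = 12.9

12.9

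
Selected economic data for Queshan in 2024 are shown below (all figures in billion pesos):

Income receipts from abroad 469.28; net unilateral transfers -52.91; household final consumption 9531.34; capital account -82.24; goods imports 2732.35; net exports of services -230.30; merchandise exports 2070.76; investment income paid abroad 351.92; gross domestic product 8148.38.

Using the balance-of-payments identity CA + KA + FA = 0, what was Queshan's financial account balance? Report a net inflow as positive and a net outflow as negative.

Goods balance = 2070.76 - 2732.35 = -661.59
Services balance = -230.30
Trade balance (goods + services) = -661.59 + (-230.30) = -891.89
Net primary income = 469.28 - 351.92 = 117.36
Net secondary income = -52.91
Current account = -891.89 + 117.36 + (-52.91) = -827.44
Financial account = -(-827.44 + (-82.24)) = 909.68

909.68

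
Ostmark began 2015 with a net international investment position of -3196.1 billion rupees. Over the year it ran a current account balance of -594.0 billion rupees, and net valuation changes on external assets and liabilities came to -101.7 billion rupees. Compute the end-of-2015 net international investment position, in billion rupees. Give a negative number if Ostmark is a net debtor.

-3891.8

Change in NIIP = current account + net valuation change = -594.0 + (-101.7) = -695.7
End-of-year NIIP = -3196.1 + (-695.7) = -3891.8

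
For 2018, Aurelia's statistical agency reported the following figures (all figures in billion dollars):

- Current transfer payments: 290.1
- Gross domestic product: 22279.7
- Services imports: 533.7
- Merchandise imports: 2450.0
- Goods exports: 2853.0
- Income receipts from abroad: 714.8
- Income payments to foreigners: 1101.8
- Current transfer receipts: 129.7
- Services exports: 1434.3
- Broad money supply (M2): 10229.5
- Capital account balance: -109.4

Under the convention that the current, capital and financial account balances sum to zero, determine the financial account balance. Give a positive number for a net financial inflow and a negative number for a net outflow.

Goods balance = 2853.0 - 2450.0 = 403.0
Services balance = 1434.3 - 533.7 = 900.6
Trade balance (goods + services) = 403.0 + 900.6 = 1303.6
Net primary income = 714.8 - 1101.8 = -387.0
Net secondary income = 129.7 - 290.1 = -160.4
Current account = 1303.6 + (-387.0) + (-160.4) = 756.2
Financial account = -(756.2 + (-109.4)) = -646.8

-646.8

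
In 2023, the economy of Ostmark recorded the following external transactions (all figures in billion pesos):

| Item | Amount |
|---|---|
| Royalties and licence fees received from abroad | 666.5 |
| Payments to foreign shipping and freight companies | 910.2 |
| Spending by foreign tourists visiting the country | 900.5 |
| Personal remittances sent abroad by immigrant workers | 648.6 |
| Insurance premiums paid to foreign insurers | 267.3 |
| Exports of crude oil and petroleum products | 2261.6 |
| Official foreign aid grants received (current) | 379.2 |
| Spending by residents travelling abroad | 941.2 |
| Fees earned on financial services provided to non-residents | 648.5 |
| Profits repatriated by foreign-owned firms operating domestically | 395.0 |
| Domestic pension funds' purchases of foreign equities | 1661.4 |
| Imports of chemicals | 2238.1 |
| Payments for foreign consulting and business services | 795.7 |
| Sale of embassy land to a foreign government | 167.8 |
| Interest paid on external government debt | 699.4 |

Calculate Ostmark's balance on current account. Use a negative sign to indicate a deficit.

Goods: -2238.1 + 2261.6 = 23.5
Services: -941.2 - 267.3 + 648.5 + 666.5 - 795.7 - 910.2 + 900.5 = -698.9
Primary income: -395.0 - 699.4 = -1094.4
Secondary income: 379.2 - 648.6 = -269.4
Current account = 23.5 + (-698.9) + (-1094.4) + (-269.4) = -2039.2
(Excluded from the current account — financial account: domestic pension funds' purchases of foreign equities 1661.4; capital account: sale of embassy land to a foreign government 167.8.)

-2039.2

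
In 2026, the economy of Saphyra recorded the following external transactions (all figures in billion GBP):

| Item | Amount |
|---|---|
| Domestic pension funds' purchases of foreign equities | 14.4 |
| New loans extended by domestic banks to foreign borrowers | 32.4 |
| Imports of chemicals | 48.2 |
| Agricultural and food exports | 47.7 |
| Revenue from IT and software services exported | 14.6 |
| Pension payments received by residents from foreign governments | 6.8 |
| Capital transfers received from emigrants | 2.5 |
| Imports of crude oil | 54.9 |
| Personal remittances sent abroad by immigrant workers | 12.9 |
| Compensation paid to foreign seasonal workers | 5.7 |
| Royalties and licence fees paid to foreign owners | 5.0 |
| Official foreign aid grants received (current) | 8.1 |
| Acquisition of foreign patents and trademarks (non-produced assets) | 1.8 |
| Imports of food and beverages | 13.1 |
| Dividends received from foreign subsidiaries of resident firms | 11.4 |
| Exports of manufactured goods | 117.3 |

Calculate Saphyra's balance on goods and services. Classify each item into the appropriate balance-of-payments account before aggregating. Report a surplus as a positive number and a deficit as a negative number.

58.4

Goods: -13.1 - 54.9 + 117.3 - 48.2 + 47.7 = 48.8
Services: 14.6 - 5.0 = 9.6
Trade balance = 48.8 + 9.6 = 58.4
(Excluded from the trade balance — financial account: domestic pension funds' purchases of foreign equities 14.4, new loans extended by domestic banks to foreign borrowers 32.4; secondary income: pension payments received by residents from foreign governments 6.8, personal remittances sent abroad by immigrant workers 12.9, official foreign aid grants received (current) 8.1; capital account: capital transfers received from emigrants 2.5, acquisition of foreign patents and trademarks (non-produced assets) 1.8; primary income: compensation paid to foreign seasonal workers 5.7, dividends received from foreign subsidiaries of resident firms 11.4.)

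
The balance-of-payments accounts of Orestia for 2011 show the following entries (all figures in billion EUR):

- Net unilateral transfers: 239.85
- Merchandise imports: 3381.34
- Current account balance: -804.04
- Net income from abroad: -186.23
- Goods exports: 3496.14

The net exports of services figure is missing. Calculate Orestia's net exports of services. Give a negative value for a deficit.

-972.46

Current account = goods balance + services balance + net primary income + net secondary income
Sum of the known components = 168.42
Net exports of services = CA - (known components) = -804.04 - 168.42 = -972.46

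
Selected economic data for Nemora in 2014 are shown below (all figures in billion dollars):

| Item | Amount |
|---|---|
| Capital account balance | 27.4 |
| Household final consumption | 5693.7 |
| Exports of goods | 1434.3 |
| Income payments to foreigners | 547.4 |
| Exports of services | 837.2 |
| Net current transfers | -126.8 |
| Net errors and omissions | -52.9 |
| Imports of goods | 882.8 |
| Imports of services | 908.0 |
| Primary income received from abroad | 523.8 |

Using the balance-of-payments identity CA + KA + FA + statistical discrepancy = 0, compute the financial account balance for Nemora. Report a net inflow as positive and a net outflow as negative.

-304.8

Goods balance = 1434.3 - 882.8 = 551.5
Services balance = 837.2 - 908.0 = -70.8
Trade balance (goods + services) = 551.5 + (-70.8) = 480.7
Net primary income = 523.8 - 547.4 = -23.6
Net secondary income = -126.8
Current account = 480.7 + (-23.6) + (-126.8) = 330.3
Financial account = -(330.3 + 27.4 + (-52.9)) = -304.8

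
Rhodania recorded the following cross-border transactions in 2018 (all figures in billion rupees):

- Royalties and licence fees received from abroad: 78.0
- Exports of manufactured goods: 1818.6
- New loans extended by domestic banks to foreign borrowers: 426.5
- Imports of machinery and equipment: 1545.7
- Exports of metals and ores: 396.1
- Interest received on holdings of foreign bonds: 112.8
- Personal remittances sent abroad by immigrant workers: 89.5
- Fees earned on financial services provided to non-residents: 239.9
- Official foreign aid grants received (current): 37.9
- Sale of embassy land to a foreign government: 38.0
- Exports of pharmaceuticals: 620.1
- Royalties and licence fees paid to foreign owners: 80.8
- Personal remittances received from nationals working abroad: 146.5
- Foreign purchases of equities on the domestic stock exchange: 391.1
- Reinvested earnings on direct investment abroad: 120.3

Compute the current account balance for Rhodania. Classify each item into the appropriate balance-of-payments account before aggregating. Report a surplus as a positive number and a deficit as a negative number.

Goods: 396.1 - 1545.7 + 620.1 + 1818.6 = 1289.1
Services: 239.9 + 78.0 - 80.8 = 237.1
Primary income: 112.8 + 120.3 = 233.1
Secondary income: 37.9 + 146.5 - 89.5 = 94.9
Current account = 1289.1 + 237.1 + 233.1 + 94.9 = 1854.2
(Excluded from the current account — financial account: new loans extended by domestic banks to foreign borrowers 426.5, foreign purchases of equities on the domestic stock exchange 391.1; capital account: sale of embassy land to a foreign government 38.0.)

1854.2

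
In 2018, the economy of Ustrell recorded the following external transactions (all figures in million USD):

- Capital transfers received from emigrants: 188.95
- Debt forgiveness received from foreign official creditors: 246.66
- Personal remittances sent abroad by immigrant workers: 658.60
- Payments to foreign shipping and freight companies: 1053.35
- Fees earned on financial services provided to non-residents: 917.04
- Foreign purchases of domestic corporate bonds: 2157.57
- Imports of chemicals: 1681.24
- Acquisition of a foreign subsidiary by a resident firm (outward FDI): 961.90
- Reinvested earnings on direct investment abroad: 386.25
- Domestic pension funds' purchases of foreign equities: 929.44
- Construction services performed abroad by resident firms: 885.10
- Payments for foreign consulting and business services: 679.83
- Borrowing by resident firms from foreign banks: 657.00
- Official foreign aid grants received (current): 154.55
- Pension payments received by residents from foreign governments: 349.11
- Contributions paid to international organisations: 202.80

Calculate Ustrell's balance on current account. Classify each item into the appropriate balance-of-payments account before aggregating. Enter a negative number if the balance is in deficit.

Goods: -1681.24
Services: -679.83 - 1053.35 + 885.10 + 917.04 = 68.96
Primary income: 386.25
Secondary income: -658.60 + 349.11 - 202.80 + 154.55 = -357.74
Current account = (-1681.24) + 68.96 + 386.25 + (-357.74) = -1583.77
(Excluded from the current account — capital account: capital transfers received from emigrants 188.95, debt forgiveness received from foreign official creditors 246.66; financial account: foreign purchases of domestic corporate bonds 2157.57, acquisition of a foreign subsidiary by a resident firm (outward FDI) 961.90, domestic pension funds' purchases of foreign equities 929.44, borrowing by resident firms from foreign banks 657.00.)

-1583.77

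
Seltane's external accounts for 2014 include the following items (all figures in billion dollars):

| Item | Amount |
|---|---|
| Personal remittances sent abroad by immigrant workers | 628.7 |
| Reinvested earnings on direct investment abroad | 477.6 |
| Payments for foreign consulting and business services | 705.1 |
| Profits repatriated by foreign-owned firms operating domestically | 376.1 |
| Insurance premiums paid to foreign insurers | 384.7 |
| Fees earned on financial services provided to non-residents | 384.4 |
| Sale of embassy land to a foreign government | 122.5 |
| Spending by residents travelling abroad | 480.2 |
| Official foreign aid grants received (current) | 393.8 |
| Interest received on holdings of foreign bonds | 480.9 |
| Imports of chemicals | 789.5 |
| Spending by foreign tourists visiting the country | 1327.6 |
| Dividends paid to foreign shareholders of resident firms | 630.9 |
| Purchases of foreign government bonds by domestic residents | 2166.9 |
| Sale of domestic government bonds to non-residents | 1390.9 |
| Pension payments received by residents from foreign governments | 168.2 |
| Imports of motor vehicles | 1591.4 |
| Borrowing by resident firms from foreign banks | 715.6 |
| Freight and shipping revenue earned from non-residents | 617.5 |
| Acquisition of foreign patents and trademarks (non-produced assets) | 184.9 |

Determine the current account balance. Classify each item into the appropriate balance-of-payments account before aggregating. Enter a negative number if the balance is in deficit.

-1736.6

Goods: -789.5 - 1591.4 = -2380.9
Services: -705.1 + 617.5 + 1327.6 + 384.4 - 480.2 - 384.7 = 759.5
Primary income: -630.9 + 480.9 - 376.1 + 477.6 = -48.5
Secondary income: 393.8 - 628.7 + 168.2 = -66.7
Current account = (-2380.9) + 759.5 + (-48.5) + (-66.7) = -1736.6
(Excluded from the current account — capital account: sale of embassy land to a foreign government 122.5, acquisition of foreign patents and trademarks (non-produced assets) 184.9; financial account: purchases of foreign government bonds by domestic residents 2166.9, sale of domestic government bonds to non-residents 1390.9, borrowing by resident firms from foreign banks 715.6.)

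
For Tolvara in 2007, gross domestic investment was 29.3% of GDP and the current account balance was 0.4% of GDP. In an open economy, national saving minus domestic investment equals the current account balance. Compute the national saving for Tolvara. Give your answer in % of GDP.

29.7

S = I + CA = 29.3 + 0.4 = 29.7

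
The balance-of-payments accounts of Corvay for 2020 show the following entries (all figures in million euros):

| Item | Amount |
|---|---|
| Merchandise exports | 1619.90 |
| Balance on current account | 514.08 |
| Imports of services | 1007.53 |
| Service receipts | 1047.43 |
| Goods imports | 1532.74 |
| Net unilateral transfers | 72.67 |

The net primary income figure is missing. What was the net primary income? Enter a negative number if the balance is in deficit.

314.35

Current account = goods balance + services balance + net primary income + net secondary income
Sum of the known components = 199.73
Net primary income = CA - (known components) = 514.08 - 199.73 = 314.35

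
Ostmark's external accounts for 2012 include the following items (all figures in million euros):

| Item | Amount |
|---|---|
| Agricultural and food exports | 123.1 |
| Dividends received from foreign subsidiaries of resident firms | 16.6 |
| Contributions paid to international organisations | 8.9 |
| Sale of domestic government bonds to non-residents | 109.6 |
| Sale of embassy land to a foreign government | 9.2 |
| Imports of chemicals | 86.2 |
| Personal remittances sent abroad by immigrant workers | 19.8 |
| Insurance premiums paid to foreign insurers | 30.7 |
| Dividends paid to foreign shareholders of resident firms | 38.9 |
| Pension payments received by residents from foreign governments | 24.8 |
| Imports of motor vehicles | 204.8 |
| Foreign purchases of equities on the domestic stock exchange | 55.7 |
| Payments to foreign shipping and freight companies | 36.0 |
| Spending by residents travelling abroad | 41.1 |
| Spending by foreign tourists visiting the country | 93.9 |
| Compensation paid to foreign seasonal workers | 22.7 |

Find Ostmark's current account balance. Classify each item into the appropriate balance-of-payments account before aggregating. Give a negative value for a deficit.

-230.7

Goods: -86.2 + 123.1 - 204.8 = -167.9
Services: 93.9 - 36.0 - 30.7 - 41.1 = -13.9
Primary income: 16.6 - 22.7 - 38.9 = -45.0
Secondary income: -19.8 - 8.9 + 24.8 = -3.9
Current account = (-167.9) + (-13.9) + (-45.0) + (-3.9) = -230.7
(Excluded from the current account — financial account: sale of domestic government bonds to non-residents 109.6, foreign purchases of equities on the domestic stock exchange 55.7; capital account: sale of embassy land to a foreign government 9.2.)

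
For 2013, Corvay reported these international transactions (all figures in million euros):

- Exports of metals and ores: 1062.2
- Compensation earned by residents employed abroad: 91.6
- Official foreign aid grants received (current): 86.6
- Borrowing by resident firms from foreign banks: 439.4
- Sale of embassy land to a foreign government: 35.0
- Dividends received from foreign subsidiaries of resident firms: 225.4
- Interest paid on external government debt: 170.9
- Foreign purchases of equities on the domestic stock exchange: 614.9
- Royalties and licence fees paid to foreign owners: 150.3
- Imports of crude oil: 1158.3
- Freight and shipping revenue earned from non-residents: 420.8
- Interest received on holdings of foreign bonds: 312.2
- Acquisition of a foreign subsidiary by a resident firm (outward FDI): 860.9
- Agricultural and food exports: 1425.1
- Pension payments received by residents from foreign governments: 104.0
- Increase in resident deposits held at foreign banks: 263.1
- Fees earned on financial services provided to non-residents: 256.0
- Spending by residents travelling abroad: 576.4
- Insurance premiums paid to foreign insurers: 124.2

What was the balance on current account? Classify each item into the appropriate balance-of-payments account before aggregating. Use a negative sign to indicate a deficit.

Goods: -1158.3 + 1425.1 + 1062.2 = 1329.0
Services: 256.0 - 124.2 + 420.8 - 576.4 - 150.3 = -174.1
Primary income: 91.6 + 312.2 - 170.9 + 225.4 = 458.3
Secondary income: 104.0 + 86.6 = 190.6
Current account = 1329.0 + (-174.1) + 458.3 + 190.6 = 1803.8
(Excluded from the current account — financial account: borrowing by resident firms from foreign banks 439.4, foreign purchases of equities on the domestic stock exchange 614.9, acquisition of a foreign subsidiary by a resident firm (outward FDI) 860.9, increase in resident deposits held at foreign banks 263.1; capital account: sale of embassy land to a foreign government 35.0.)

1803.8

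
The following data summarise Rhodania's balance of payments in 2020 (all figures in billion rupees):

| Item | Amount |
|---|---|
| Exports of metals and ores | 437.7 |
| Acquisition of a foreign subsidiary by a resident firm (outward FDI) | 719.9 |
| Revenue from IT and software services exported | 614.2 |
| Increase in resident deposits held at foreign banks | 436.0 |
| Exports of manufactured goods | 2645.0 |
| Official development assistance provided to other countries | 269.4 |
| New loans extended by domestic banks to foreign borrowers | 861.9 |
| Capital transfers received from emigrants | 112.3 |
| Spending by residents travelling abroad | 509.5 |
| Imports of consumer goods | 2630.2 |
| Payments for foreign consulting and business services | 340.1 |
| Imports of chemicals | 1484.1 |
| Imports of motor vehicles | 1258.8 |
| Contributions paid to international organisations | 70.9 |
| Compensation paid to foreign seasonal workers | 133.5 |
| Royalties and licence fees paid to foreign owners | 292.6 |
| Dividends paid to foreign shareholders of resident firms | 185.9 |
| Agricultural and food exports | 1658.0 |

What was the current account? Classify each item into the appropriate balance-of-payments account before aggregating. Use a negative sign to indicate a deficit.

-1820.1

Goods: 1658.0 - 1484.1 + 437.7 - 2630.2 - 1258.8 + 2645.0 = -632.4
Services: 614.2 - 292.6 - 509.5 - 340.1 = -528.0
Primary income: -133.5 - 185.9 = -319.4
Secondary income: -70.9 - 269.4 = -340.3
Current account = (-632.4) + (-528.0) + (-319.4) + (-340.3) = -1820.1
(Excluded from the current account — financial account: acquisition of a foreign subsidiary by a resident firm (outward FDI) 719.9, increase in resident deposits held at foreign banks 436.0, new loans extended by domestic banks to foreign borrowers 861.9; capital account: capital transfers received from emigrants 112.3.)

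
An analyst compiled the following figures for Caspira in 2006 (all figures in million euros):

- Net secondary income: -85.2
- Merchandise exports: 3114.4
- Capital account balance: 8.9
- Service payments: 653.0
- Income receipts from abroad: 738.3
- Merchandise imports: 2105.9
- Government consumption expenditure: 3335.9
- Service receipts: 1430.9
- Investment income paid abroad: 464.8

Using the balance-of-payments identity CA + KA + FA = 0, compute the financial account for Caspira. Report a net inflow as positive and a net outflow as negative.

-1983.6

Goods balance = 3114.4 - 2105.9 = 1008.5
Services balance = 1430.9 - 653.0 = 777.9
Trade balance (goods + services) = 1008.5 + 777.9 = 1786.4
Net primary income = 738.3 - 464.8 = 273.5
Net secondary income = -85.2
Current account = 1786.4 + 273.5 + (-85.2) = 1974.7
Financial account = -(1974.7 + 8.9) = -1983.6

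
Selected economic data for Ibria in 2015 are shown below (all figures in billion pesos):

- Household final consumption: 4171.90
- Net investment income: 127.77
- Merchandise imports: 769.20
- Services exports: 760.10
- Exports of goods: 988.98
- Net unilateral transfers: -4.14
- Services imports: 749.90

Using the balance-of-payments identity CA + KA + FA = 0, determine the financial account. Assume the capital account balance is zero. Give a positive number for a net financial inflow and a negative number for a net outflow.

-353.61

Goods balance = 988.98 - 769.20 = 219.78
Services balance = 760.10 - 749.90 = 10.20
Trade balance (goods + services) = 219.78 + 10.20 = 229.98
Net primary income = 127.77
Net secondary income = -4.14
Current account = 229.98 + 127.77 + (-4.14) = 353.61
Financial account = -(353.61) = -353.61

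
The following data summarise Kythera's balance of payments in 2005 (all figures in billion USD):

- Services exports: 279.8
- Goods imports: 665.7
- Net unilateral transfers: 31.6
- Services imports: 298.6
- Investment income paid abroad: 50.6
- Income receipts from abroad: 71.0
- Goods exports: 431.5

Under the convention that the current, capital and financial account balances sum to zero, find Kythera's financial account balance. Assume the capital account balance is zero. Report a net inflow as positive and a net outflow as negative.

Goods balance = 431.5 - 665.7 = -234.2
Services balance = 279.8 - 298.6 = -18.8
Trade balance (goods + services) = -234.2 + (-18.8) = -253.0
Net primary income = 71.0 - 50.6 = 20.4
Net secondary income = 31.6
Current account = -253.0 + 20.4 + 31.6 = -201.0
Financial account = -(-201.0) = 201.0

201.0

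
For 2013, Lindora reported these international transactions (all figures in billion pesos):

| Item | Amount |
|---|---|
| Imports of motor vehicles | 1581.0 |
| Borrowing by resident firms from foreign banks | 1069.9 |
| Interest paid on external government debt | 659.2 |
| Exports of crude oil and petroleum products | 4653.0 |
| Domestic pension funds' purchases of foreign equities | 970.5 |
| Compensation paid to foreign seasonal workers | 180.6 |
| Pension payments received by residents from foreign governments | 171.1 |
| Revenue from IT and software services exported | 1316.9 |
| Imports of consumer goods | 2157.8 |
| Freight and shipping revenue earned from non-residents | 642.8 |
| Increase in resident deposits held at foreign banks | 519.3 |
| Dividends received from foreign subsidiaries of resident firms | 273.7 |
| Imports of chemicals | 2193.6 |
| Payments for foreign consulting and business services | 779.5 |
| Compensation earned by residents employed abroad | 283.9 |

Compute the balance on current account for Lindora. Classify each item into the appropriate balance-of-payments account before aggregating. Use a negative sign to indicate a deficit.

-210.3

Goods: -2193.6 - 1581.0 - 2157.8 + 4653.0 = -1279.4
Services: -779.5 + 1316.9 + 642.8 = 1180.2
Primary income: -659.2 + 273.7 - 180.6 + 283.9 = -282.2
Secondary income: 171.1
Current account = (-1279.4) + 1180.2 + (-282.2) + 171.1 = -210.3
(Excluded from the current account — financial account: borrowing by resident firms from foreign banks 1069.9, domestic pension funds' purchases of foreign equities 970.5, increase in resident deposits held at foreign banks 519.3.)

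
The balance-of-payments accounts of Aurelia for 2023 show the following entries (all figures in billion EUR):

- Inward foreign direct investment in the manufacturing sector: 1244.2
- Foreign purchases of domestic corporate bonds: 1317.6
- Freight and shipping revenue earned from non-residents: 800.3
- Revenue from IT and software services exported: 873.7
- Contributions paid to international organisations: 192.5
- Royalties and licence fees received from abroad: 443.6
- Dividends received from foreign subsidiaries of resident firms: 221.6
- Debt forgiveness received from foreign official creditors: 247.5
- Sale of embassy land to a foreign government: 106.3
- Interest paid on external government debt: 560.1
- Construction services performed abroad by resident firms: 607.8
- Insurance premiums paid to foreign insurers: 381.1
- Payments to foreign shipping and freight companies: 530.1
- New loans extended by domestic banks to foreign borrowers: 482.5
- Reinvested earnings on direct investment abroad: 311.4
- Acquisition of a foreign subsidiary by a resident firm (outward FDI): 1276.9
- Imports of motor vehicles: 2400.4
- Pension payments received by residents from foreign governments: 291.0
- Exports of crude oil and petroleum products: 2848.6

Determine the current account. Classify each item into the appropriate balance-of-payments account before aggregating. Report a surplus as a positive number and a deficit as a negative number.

Goods: 2848.6 - 2400.4 = 448.2
Services: -530.1 - 381.1 + 873.7 + 800.3 + 607.8 + 443.6 = 1814.2
Primary income: 221.6 + 311.4 - 560.1 = -27.1
Secondary income: 291.0 - 192.5 = 98.5
Current account = 448.2 + 1814.2 + (-27.1) + 98.5 = 2333.8
(Excluded from the current account — financial account: inward foreign direct investment in the manufacturing sector 1244.2, foreign purchases of domestic corporate bonds 1317.6, new loans extended by domestic banks to foreign borrowers 482.5, acquisition of a foreign subsidiary by a resident firm (outward FDI) 1276.9; capital account: debt forgiveness received from foreign official creditors 247.5, sale of embassy land to a foreign government 106.3.)

2333.8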